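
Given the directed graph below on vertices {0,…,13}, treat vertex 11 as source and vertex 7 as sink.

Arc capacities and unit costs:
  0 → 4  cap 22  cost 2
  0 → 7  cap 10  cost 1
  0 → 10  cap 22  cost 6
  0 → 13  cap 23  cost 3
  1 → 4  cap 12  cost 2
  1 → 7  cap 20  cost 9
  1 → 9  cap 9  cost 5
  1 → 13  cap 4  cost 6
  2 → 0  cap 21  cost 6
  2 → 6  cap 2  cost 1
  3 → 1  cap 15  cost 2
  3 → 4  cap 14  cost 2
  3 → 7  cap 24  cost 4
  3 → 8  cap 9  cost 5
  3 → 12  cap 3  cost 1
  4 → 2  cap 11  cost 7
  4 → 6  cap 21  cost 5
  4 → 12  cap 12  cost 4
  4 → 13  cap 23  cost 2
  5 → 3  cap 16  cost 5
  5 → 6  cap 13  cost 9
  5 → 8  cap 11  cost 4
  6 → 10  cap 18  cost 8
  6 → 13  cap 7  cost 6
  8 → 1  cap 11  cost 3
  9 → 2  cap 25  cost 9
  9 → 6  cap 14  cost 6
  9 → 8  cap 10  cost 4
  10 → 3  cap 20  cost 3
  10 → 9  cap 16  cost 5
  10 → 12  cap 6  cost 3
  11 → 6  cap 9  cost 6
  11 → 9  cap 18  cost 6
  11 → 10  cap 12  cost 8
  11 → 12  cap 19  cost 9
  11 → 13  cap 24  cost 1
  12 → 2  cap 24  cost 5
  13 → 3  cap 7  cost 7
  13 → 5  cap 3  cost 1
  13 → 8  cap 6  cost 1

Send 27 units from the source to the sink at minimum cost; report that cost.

Minimum cost for 27 units: 366

shortest-cost path #1: 11→13→5→3→7 push 3 @ unit cost 11 (adds 33)
shortest-cost path #2: 11→13→3→7 push 7 @ unit cost 12 (adds 84)
shortest-cost path #3: 11→13→8→1→7 push 6 @ unit cost 14 (adds 84)
shortest-cost path #4: 11→10→3→7 push 11 @ unit cost 15 (adds 165)
total cost = 366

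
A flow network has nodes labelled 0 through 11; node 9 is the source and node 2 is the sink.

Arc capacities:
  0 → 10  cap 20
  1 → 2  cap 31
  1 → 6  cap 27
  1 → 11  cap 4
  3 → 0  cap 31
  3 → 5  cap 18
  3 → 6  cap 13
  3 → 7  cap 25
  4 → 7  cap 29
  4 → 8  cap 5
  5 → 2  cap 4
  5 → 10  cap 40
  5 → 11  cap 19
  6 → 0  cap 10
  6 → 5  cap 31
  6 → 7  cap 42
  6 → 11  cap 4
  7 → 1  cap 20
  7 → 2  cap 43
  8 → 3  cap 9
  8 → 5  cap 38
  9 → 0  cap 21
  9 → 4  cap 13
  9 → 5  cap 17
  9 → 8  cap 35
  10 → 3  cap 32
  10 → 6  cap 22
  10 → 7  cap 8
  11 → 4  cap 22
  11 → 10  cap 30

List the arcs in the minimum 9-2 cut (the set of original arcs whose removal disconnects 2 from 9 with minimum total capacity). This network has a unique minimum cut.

augment #1: 9→5→2 push 4
augment #2: 9→4→7→2 push 13
augment #3: 9→0→10→7→2 push 8
augment #4: 9→8→3→7→2 push 9
augment #5: 9→0→10→3→7→2 push 12
augment #6: 9→5→10→3→7→2 push 1
augment #7: 9→5→10→3→7→1→2 push 3
augment #8: 9→5→10→6→7→1→2 push 9
augment #9: 9→8→5→10→6→7→1→2 push 8
max flow = 67; residual-reachable set from 9 gives S-side
cut edges (S→T): {(5,2), (7,1), (7,2)} total cap 67

Min-cut arcs: {(5,2), (7,1), (7,2)} (total capacity 67)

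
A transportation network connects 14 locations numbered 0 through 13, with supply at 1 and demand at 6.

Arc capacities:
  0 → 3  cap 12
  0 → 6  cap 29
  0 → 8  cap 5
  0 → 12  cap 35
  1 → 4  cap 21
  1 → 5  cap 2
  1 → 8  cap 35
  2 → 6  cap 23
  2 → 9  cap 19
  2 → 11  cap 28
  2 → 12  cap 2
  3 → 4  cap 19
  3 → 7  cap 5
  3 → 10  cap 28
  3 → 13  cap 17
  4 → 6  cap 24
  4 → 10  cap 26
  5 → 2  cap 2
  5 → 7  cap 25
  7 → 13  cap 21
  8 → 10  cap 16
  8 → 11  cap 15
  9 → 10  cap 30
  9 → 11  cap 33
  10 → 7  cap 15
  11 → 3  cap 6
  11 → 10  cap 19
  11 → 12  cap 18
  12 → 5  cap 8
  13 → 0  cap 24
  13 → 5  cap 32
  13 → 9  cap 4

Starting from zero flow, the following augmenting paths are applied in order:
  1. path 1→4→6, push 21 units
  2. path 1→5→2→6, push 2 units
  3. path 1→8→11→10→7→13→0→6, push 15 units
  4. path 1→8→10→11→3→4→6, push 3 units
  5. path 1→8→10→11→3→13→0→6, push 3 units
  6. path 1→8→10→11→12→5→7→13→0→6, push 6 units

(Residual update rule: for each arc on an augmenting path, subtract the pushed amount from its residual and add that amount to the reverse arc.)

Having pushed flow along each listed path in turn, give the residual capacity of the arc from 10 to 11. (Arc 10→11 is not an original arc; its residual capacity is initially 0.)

Residual capacity of (10,11): 3

after path 1 (1→4→6, push 21): res(10,11)=0
after path 2 (1→5→2→6, push 2): res(10,11)=0
after path 3 (1→8→11→10→7→13→0→6, push 15): res(10,11)=15
after path 4 (1→8→10→11→3→4→6, push 3): res(10,11)=12
after path 5 (1→8→10→11→3→13→0→6, push 3): res(10,11)=9
after path 6 (1→8→10→11→12→5→7→13→0→6, push 6): res(10,11)=3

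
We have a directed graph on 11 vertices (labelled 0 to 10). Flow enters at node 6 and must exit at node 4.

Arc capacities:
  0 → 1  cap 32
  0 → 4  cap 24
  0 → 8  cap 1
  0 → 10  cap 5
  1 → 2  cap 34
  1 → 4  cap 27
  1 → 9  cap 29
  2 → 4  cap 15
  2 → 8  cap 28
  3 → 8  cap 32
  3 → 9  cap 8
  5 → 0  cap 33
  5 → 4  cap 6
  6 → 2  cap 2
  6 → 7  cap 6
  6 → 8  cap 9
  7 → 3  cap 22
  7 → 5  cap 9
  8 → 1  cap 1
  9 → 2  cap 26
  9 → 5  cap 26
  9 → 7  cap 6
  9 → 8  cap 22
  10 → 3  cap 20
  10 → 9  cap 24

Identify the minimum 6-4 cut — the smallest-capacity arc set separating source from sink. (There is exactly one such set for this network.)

Min-cut arcs: {(6,2), (6,7), (8,1)} (total capacity 9)

augment #1: 6→2→4 push 2
augment #2: 6→7→5→4 push 6
augment #3: 6→8→1→4 push 1
max flow = 9; residual-reachable set from 6 gives S-side
cut edges (S→T): {(6,2), (6,7), (8,1)} total cap 9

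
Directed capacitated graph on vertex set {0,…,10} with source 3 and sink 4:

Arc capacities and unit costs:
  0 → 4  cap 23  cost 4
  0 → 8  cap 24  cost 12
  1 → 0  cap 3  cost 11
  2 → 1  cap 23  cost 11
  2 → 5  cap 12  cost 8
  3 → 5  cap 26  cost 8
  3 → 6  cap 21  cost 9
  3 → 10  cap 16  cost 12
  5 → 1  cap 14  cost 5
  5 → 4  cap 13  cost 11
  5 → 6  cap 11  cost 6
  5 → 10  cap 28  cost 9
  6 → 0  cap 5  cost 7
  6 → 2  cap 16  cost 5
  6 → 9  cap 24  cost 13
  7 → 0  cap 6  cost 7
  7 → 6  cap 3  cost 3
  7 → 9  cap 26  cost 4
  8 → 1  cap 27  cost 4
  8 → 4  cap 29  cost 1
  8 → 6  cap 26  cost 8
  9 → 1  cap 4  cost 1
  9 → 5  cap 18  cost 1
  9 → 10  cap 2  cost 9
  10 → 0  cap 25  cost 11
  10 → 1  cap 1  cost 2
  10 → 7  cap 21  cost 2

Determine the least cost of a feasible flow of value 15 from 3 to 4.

Minimum cost for 15 units: 287

shortest-cost path #1: 3→5→4 push 13 @ unit cost 19 (adds 247)
shortest-cost path #2: 3→6→0→4 push 2 @ unit cost 20 (adds 40)
total cost = 287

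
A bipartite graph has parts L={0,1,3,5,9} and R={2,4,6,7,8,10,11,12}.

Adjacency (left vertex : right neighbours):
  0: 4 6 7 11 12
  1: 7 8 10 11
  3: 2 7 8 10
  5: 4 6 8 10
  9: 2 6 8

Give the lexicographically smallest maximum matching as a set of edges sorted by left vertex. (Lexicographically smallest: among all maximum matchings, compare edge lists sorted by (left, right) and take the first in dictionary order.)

Lex-smallest maximum matching: {(0,4), (1,7), (3,2), (5,6), (9,8)}

|M| = 5 (so the lex-smallest maximum matching has 5 edges)
process left vertices in ascending order; for each, take the smallest-labelled available neighbour that still permits 5 edges overall, or leave it unmatched if none does
lex-smallest matching: {0-4, 1-7, 3-2, 5-6, 9-8}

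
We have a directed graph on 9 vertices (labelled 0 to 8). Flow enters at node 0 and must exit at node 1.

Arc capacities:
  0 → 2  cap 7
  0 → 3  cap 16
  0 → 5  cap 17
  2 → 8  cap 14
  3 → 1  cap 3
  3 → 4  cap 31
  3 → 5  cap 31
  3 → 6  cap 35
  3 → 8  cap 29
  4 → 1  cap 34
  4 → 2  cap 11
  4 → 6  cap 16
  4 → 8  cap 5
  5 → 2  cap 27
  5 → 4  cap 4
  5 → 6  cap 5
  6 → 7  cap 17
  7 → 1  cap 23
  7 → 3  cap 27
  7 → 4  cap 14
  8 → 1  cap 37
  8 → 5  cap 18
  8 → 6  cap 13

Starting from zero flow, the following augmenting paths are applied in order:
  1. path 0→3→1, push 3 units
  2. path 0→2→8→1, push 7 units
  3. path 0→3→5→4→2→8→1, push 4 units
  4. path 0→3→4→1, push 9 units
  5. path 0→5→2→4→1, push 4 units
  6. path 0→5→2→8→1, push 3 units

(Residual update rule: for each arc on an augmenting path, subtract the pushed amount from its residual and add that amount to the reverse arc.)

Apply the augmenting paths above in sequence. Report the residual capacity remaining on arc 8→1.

Residual capacity of (8,1): 23

after path 1 (0→3→1, push 3): res(8,1)=37
after path 2 (0→2→8→1, push 7): res(8,1)=30
after path 3 (0→3→5→4→2→8→1, push 4): res(8,1)=26
after path 4 (0→3→4→1, push 9): res(8,1)=26
after path 5 (0→5→2→4→1, push 4): res(8,1)=26
after path 6 (0→5→2→8→1, push 3): res(8,1)=23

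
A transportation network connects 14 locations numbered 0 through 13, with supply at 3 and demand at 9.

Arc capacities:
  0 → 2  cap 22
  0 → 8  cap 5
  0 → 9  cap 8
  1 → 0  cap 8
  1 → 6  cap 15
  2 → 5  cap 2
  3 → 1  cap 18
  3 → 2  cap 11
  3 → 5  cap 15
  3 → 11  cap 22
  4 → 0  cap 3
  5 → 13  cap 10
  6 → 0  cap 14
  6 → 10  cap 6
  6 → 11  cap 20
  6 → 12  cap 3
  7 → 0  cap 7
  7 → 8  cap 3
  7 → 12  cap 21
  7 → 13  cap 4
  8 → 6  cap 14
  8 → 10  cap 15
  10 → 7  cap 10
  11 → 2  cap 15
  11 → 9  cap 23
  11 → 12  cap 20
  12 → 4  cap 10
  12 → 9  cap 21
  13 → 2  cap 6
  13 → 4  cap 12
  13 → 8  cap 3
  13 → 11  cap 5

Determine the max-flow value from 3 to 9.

augment #1: 3→11→9 bottleneck 22, total now 22
augment #2: 3→1→0→9 bottleneck 8, total now 30
augment #3: 3→1→6→11→9 bottleneck 1, total now 31
augment #4: 3→1→6→12→9 bottleneck 3, total now 34
augment #5: 3→1→6→11→12→9 bottleneck 6, total now 40
augment #6: 3→5→13→11→12→9 bottleneck 5, total now 45
augment #7: 3→5→13→8→6→11→12→9 bottleneck 3, total now 48
augment #8: 3→5→13→4→0→1→6→11→12→9 bottleneck 2, total now 50

Maximum flow value: 50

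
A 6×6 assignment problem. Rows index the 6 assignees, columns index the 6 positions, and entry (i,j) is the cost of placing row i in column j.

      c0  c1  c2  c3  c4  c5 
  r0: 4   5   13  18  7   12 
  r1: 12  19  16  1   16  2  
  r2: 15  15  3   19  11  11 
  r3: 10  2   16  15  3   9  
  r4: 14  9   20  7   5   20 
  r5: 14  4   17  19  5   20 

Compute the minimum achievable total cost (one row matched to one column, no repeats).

one of 2 optimal assignments: row0→col0 (cost 4), row1→col5 (cost 2), row2→col2 (cost 3), row3→col1 (cost 2), row4→col3 (cost 7), row5→col4 (cost 5)
total = 4 + 2 + 3 + 2 + 7 + 5 = 23

Minimum assignment cost: 23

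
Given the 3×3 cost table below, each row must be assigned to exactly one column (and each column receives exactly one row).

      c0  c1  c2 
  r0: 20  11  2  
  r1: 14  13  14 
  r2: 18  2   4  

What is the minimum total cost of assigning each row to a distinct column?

optimal assignment: row0→col2 (cost 2), row1→col0 (cost 14), row2→col1 (cost 2)
total = 2 + 14 + 2 = 18

Minimum assignment cost: 18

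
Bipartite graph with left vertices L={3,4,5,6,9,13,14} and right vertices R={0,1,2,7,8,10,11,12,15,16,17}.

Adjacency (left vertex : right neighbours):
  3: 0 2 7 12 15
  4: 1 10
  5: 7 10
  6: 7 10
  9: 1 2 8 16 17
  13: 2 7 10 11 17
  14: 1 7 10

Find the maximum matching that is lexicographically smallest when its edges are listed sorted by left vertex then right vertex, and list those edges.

|M| = 6 (so the lex-smallest maximum matching has 6 edges)
process left vertices in ascending order; for each, take the smallest-labelled available neighbour that still permits 6 edges overall, or leave it unmatched if none does
lex-smallest matching: {3-0, 4-1, 5-7, 6-10, 9-2, 13-11}

Lex-smallest maximum matching: {(3,0), (4,1), (5,7), (6,10), (9,2), (13,11)}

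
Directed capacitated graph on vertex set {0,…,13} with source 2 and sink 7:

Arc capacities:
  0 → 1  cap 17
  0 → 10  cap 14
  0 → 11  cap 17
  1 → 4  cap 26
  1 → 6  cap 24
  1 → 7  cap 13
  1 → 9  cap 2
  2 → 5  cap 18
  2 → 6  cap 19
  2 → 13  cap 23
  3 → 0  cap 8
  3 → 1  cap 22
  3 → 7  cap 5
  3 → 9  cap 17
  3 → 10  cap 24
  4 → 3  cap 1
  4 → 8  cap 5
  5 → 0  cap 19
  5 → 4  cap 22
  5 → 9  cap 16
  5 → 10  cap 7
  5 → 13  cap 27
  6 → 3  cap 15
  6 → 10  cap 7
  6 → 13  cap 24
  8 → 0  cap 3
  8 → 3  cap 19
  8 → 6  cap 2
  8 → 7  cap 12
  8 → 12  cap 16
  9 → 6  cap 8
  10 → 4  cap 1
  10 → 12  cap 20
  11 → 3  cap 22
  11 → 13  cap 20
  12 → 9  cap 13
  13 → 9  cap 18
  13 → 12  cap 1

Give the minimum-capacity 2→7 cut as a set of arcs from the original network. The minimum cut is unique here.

Min-cut arcs: {(1,7), (3,7), (4,8)} (total capacity 23)

augment #1: 2→6→3→7 push 5
augment #2: 2→5→0→1→7 push 13
augment #3: 2→5→4→8→7 push 5
max flow = 23; residual-reachable set from 2 gives S-side
cut edges (S→T): {(1,7), (3,7), (4,8)} total cap 23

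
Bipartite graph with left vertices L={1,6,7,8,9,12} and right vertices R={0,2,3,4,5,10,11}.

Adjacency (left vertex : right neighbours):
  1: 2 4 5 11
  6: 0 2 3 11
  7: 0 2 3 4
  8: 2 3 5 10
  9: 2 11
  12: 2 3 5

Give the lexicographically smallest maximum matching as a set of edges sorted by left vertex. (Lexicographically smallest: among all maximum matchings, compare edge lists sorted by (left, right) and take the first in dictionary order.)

|M| = 6 (so the lex-smallest maximum matching has 6 edges)
process left vertices in ascending order; for each, take the smallest-labelled available neighbour that still permits 6 edges overall, or leave it unmatched if none does
lex-smallest matching: {1-2, 6-0, 7-3, 8-10, 9-11, 12-5}

Lex-smallest maximum matching: {(1,2), (6,0), (7,3), (8,10), (9,11), (12,5)}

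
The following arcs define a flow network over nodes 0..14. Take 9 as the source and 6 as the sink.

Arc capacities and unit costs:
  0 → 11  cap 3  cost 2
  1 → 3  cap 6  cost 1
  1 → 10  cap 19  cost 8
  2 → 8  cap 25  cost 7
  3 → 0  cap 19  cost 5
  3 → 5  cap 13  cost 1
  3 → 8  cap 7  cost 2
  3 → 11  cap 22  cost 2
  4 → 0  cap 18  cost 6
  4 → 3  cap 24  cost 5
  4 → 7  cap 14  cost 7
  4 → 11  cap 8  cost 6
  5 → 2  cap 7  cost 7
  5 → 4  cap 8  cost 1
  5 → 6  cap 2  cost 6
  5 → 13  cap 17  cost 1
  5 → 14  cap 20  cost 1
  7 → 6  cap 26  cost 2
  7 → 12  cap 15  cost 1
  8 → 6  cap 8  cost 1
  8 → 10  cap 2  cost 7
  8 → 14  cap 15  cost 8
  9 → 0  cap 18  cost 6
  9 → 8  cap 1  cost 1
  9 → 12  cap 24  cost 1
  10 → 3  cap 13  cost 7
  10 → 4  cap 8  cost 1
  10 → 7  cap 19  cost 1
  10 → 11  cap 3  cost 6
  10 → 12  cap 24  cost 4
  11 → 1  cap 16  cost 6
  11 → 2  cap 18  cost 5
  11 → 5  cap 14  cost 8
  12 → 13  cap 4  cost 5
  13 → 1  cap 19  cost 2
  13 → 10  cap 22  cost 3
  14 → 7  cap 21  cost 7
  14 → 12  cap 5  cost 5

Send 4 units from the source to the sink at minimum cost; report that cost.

shortest-cost path #1: 9→8→6 push 1 @ unit cost 2 (adds 2)
shortest-cost path #2: 9→12→13→1→3→8→6 push 3 @ unit cost 12 (adds 36)
total cost = 38

Minimum cost for 4 units: 38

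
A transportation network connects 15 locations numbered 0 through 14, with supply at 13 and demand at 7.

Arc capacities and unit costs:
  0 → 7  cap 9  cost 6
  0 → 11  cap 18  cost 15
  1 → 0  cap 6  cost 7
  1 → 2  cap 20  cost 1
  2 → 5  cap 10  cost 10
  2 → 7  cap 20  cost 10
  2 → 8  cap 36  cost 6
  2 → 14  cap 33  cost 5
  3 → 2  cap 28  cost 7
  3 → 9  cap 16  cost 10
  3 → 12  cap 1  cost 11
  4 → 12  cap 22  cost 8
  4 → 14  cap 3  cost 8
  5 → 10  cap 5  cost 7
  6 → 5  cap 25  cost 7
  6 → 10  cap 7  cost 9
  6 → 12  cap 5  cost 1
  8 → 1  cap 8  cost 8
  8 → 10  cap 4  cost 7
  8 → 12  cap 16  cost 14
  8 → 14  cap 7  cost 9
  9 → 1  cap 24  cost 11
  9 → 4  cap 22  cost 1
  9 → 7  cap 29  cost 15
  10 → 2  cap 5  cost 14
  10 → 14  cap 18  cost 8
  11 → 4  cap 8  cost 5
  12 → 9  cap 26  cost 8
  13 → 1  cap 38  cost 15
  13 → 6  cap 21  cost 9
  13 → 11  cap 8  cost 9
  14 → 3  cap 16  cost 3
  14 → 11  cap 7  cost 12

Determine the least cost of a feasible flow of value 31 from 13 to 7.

Minimum cost for 31 units: 853

shortest-cost path #1: 13→1→2→7 push 20 @ unit cost 26 (adds 520)
shortest-cost path #2: 13→1→0→7 push 6 @ unit cost 28 (adds 168)
shortest-cost path #3: 13→6→12→9→7 push 5 @ unit cost 33 (adds 165)
total cost = 853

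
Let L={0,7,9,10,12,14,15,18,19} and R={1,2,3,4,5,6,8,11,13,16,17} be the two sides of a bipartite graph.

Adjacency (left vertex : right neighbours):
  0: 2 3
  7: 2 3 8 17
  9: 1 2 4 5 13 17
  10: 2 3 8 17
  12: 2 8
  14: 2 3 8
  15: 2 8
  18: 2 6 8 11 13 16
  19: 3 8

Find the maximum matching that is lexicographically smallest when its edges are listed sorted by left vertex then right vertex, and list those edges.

|M| = 6 (so the lex-smallest maximum matching has 6 edges)
process left vertices in ascending order; for each, take the smallest-labelled available neighbour that still permits 6 edges overall, or leave it unmatched if none does
lex-smallest matching: {0-2, 7-3, 9-1, 10-17, 12-8, 18-6}

Lex-smallest maximum matching: {(0,2), (7,3), (9,1), (10,17), (12,8), (18,6)}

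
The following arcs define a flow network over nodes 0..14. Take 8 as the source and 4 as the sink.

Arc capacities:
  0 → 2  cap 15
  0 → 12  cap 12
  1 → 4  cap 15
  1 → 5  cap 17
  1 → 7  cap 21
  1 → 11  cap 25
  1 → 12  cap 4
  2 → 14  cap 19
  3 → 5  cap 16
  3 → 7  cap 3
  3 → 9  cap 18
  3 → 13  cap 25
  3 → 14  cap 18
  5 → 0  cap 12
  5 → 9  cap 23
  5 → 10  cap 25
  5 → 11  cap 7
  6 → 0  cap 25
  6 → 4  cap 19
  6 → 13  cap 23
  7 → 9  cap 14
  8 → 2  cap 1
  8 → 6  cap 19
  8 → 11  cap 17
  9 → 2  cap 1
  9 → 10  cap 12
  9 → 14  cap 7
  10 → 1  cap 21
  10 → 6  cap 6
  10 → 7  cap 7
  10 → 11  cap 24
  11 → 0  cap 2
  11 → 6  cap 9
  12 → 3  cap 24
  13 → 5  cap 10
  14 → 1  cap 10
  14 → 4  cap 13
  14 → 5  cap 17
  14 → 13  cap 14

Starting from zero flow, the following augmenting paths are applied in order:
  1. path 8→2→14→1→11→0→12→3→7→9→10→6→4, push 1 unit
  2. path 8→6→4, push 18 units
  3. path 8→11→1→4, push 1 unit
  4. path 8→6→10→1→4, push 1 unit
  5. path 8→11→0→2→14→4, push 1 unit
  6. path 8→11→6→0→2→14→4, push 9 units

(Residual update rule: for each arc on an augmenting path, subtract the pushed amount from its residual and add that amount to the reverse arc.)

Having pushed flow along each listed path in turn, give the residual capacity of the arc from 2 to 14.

Residual capacity of (2,14): 8

after path 1 (8→2→14→1→11→0→12→3→7→9→10→6→4, push 1): res(2,14)=18
after path 2 (8→6→4, push 18): res(2,14)=18
after path 3 (8→11→1→4, push 1): res(2,14)=18
after path 4 (8→6→10→1→4, push 1): res(2,14)=18
after path 5 (8→11→0→2→14→4, push 1): res(2,14)=17
after path 6 (8→11→6→0→2→14→4, push 9): res(2,14)=8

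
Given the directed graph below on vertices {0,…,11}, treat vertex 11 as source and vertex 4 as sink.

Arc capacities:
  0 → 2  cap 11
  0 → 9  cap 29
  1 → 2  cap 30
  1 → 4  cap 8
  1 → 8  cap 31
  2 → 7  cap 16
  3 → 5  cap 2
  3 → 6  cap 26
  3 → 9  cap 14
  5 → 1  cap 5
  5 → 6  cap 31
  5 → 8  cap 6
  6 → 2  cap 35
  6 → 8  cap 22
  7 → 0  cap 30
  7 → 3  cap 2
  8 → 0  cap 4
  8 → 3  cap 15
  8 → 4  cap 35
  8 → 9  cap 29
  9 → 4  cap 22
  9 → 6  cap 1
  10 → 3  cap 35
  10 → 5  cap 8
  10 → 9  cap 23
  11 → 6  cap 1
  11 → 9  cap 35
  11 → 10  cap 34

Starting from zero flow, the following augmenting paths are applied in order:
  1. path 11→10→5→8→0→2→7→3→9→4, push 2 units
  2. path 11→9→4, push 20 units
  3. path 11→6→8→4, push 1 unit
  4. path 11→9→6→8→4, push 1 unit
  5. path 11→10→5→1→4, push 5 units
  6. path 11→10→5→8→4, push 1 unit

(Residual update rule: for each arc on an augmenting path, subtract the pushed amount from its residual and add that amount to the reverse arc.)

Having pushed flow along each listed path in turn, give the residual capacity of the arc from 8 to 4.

after path 1 (11→10→5→8→0→2→7→3→9→4, push 2): res(8,4)=35
after path 2 (11→9→4, push 20): res(8,4)=35
after path 3 (11→6→8→4, push 1): res(8,4)=34
after path 4 (11→9→6→8→4, push 1): res(8,4)=33
after path 5 (11→10→5→1→4, push 5): res(8,4)=33
after path 6 (11→10→5→8→4, push 1): res(8,4)=32

Residual capacity of (8,4): 32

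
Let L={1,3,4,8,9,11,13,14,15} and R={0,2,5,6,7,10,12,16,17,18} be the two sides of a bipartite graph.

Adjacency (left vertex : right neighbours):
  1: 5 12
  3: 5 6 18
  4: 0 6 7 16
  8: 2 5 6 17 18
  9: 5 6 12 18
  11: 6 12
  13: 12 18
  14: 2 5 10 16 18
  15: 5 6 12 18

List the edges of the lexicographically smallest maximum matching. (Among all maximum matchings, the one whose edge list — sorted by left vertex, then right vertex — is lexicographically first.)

Lex-smallest maximum matching: {(1,5), (3,6), (4,0), (8,2), (9,12), (13,18), (14,10)}

|M| = 7 (so the lex-smallest maximum matching has 7 edges)
process left vertices in ascending order; for each, take the smallest-labelled available neighbour that still permits 7 edges overall, or leave it unmatched if none does
lex-smallest matching: {1-5, 3-6, 4-0, 8-2, 9-12, 13-18, 14-10}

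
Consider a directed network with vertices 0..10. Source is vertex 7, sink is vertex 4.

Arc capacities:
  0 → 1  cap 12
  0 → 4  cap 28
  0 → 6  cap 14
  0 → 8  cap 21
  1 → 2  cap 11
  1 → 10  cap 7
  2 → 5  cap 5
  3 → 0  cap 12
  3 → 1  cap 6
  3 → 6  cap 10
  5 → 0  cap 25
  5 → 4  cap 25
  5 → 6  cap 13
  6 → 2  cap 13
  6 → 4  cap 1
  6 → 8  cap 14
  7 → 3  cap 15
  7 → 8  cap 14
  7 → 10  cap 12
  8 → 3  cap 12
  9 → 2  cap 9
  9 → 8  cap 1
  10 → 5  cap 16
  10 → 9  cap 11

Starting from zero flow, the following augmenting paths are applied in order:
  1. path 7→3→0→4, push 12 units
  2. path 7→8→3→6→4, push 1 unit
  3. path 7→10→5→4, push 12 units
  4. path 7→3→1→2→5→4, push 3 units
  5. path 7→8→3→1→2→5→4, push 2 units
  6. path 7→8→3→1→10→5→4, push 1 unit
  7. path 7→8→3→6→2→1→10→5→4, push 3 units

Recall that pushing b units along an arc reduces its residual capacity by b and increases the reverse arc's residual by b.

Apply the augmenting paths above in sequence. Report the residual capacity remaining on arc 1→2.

after path 1 (7→3→0→4, push 12): res(1,2)=11
after path 2 (7→8→3→6→4, push 1): res(1,2)=11
after path 3 (7→10→5→4, push 12): res(1,2)=11
after path 4 (7→3→1→2→5→4, push 3): res(1,2)=8
after path 5 (7→8→3→1→2→5→4, push 2): res(1,2)=6
after path 6 (7→8→3→1→10→5→4, push 1): res(1,2)=6
after path 7 (7→8→3→6→2→1→10→5→4, push 3): res(1,2)=9

Residual capacity of (1,2): 9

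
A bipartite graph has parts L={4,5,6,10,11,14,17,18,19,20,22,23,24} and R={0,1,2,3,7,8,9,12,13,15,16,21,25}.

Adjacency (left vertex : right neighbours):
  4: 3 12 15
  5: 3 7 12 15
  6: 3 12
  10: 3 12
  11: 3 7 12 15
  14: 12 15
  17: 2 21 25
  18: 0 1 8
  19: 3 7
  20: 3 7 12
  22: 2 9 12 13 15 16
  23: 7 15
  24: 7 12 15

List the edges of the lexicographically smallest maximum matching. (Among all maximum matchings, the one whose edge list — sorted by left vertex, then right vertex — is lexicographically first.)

|M| = 7 (so the lex-smallest maximum matching has 7 edges)
process left vertices in ascending order; for each, take the smallest-labelled available neighbour that still permits 7 edges overall, or leave it unmatched if none does
lex-smallest matching: {4-3, 5-7, 6-12, 11-15, 17-2, 18-0, 22-9}

Lex-smallest maximum matching: {(4,3), (5,7), (6,12), (11,15), (17,2), (18,0), (22,9)}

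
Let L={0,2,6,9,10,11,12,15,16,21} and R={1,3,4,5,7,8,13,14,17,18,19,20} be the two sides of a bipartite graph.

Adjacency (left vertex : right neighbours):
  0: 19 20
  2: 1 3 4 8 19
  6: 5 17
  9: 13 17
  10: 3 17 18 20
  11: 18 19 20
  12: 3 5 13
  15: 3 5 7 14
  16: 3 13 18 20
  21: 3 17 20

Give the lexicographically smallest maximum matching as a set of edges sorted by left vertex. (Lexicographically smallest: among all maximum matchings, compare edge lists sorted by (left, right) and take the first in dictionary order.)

Lex-smallest maximum matching: {(0,19), (2,1), (6,5), (9,13), (10,3), (11,18), (15,7), (16,20), (21,17)}

|M| = 9 (so the lex-smallest maximum matching has 9 edges)
process left vertices in ascending order; for each, take the smallest-labelled available neighbour that still permits 9 edges overall, or leave it unmatched if none does
lex-smallest matching: {0-19, 2-1, 6-5, 9-13, 10-3, 11-18, 15-7, 16-20, 21-17}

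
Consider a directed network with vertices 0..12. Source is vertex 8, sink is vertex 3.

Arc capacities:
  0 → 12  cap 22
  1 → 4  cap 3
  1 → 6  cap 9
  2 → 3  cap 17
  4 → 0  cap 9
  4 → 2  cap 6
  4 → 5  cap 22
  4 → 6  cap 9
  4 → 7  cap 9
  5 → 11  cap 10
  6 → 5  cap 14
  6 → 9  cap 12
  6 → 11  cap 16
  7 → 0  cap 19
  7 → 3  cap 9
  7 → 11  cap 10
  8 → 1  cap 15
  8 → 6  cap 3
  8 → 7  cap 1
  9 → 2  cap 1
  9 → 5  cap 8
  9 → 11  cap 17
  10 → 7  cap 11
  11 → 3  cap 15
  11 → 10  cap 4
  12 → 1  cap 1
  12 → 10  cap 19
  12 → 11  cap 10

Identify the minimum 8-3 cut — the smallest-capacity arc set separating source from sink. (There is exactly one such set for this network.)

augment #1: 8→7→3 push 1
augment #2: 8→6→11→3 push 3
augment #3: 8→1→4→2→3 push 3
augment #4: 8→1→6→11→3 push 9
max flow = 16; residual-reachable set from 8 gives S-side
cut edges (S→T): {(1,4), (1,6), (8,6), (8,7)} total cap 16

Min-cut arcs: {(1,4), (1,6), (8,6), (8,7)} (total capacity 16)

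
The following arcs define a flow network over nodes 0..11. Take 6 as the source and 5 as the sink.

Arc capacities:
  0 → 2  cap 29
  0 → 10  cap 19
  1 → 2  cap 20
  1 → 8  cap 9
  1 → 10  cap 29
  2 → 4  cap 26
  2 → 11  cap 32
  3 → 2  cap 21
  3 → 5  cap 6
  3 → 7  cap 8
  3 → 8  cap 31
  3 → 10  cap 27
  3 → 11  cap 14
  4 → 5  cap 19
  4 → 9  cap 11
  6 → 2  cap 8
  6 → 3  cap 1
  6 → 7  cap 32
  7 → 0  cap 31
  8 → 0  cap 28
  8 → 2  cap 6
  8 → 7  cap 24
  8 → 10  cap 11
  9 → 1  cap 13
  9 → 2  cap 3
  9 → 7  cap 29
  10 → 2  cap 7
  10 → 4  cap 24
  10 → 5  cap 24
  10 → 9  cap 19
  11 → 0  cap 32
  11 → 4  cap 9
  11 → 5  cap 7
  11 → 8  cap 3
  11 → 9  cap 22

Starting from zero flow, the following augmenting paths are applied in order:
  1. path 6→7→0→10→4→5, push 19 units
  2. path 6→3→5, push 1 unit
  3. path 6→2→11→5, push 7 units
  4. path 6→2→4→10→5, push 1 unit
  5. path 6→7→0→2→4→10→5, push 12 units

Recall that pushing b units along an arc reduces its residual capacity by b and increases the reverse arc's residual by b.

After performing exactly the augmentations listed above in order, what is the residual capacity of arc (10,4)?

after path 1 (6→7→0→10→4→5, push 19): res(10,4)=5
after path 2 (6→3→5, push 1): res(10,4)=5
after path 3 (6→2→11→5, push 7): res(10,4)=5
after path 4 (6→2→4→10→5, push 1): res(10,4)=6
after path 5 (6→7→0→2→4→10→5, push 12): res(10,4)=18

Residual capacity of (10,4): 18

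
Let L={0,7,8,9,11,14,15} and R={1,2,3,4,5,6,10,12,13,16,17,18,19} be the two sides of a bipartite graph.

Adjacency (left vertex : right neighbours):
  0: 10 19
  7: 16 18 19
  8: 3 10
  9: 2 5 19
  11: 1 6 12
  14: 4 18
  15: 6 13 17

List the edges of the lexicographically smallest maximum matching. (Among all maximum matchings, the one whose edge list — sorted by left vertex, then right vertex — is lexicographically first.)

|M| = 7 (so the lex-smallest maximum matching has 7 edges)
process left vertices in ascending order; for each, take the smallest-labelled available neighbour that still permits 7 edges overall, or leave it unmatched if none does
lex-smallest matching: {0-10, 7-16, 8-3, 9-2, 11-1, 14-4, 15-6}

Lex-smallest maximum matching: {(0,10), (7,16), (8,3), (9,2), (11,1), (14,4), (15,6)}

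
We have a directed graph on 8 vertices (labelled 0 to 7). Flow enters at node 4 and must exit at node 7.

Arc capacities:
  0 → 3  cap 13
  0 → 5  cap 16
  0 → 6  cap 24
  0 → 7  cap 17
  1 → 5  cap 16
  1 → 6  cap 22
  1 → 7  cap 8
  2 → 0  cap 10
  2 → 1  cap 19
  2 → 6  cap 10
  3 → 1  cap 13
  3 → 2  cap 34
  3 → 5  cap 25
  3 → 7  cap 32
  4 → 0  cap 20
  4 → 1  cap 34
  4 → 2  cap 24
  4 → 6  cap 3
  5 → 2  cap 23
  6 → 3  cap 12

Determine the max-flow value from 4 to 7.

Maximum flow value: 50

augment #1: 4→0→7 bottleneck 17, total now 17
augment #2: 4→1→7 bottleneck 8, total now 25
augment #3: 4→0→3→7 bottleneck 3, total now 28
augment #4: 4→6→3→7 bottleneck 3, total now 31
augment #5: 4→1→6→3→7 bottleneck 9, total now 40
augment #6: 4→2→0→3→7 bottleneck 10, total now 50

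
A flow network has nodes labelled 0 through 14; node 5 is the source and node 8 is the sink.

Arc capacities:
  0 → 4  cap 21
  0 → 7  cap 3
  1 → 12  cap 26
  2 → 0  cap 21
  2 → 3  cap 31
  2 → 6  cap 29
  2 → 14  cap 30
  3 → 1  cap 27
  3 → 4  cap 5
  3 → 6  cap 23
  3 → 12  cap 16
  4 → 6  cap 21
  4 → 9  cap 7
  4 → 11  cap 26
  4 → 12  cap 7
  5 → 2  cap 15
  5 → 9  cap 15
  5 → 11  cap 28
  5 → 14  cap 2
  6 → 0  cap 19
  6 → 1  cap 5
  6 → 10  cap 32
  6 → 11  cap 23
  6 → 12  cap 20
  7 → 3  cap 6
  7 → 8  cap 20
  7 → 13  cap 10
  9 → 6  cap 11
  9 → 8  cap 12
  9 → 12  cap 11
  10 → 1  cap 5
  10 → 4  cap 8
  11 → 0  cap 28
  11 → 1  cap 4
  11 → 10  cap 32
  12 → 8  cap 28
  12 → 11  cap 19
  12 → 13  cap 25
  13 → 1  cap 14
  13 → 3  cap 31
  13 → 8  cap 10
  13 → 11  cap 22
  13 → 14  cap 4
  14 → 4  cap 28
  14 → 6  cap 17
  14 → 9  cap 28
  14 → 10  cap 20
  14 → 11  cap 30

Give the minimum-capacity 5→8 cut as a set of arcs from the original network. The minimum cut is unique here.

augment #1: 5→9→8 push 12
augment #2: 5→9→12→8 push 3
augment #3: 5→2→0→7→8 push 3
augment #4: 5→2→3→12→8 push 12
augment #5: 5→11→1→12→8 push 4
augment #6: 5→14→4→12→8 push 2
augment #7: 5→11→0→4→12→8 push 5
augment #8: 5→11→10→1→12→8 push 2
augment #9: 5→11→10→1→12→13→8 push 3
augment #10: 5→11→0→2→3→12→13→8 push 3
augment #11: 5→11→0→4→6→12→13→8 push 4
max flow = 53; residual-reachable set from 5 gives S-side
cut edges (S→T): {(0,7), (9,8), (12,8), (13,8)} total cap 53

Min-cut arcs: {(0,7), (9,8), (12,8), (13,8)} (total capacity 53)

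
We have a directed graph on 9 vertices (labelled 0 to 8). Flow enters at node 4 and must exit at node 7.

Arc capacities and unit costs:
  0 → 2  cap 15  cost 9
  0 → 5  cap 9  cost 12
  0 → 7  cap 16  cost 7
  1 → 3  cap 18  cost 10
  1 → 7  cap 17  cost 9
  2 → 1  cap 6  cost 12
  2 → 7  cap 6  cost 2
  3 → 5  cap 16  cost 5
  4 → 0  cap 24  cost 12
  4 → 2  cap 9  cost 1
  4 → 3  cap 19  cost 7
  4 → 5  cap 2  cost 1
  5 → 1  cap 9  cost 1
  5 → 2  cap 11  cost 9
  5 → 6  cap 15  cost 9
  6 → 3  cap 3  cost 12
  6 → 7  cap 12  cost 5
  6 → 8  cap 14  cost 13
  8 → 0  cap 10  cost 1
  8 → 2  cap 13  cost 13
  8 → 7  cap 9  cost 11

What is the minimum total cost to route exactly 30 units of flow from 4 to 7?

Minimum cost for 30 units: 476

shortest-cost path #1: 4→2→7 push 6 @ unit cost 3 (adds 18)
shortest-cost path #2: 4→5→1→7 push 2 @ unit cost 11 (adds 22)
shortest-cost path #3: 4→0→7 push 16 @ unit cost 19 (adds 304)
shortest-cost path #4: 4→2→1→7 push 3 @ unit cost 22 (adds 66)
shortest-cost path #5: 4→3→5→1→7 push 3 @ unit cost 22 (adds 66)
total cost = 476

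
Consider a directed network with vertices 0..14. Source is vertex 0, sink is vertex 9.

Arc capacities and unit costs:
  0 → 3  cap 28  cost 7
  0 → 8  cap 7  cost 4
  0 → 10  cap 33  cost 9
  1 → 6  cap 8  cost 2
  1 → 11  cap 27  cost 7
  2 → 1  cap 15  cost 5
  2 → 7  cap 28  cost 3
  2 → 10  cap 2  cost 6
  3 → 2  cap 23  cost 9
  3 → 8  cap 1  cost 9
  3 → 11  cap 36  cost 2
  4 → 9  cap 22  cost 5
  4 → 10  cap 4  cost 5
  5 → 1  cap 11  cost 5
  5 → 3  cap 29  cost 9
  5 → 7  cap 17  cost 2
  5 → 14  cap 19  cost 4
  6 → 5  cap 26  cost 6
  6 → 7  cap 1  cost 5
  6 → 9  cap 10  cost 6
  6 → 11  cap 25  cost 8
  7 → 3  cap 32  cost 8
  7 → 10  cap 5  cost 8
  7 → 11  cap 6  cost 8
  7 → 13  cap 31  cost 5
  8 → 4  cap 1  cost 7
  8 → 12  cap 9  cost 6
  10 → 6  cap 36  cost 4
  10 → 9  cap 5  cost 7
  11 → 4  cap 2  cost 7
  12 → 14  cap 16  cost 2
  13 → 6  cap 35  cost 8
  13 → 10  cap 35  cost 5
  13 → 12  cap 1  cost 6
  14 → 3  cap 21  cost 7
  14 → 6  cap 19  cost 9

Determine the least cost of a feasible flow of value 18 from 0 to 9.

Minimum cost for 18 units: 328

shortest-cost path #1: 0→10→9 push 5 @ unit cost 16 (adds 80)
shortest-cost path #2: 0→8→4→9 push 1 @ unit cost 16 (adds 16)
shortest-cost path #3: 0→10→6→9 push 10 @ unit cost 19 (adds 190)
shortest-cost path #4: 0→3→11→4→9 push 2 @ unit cost 21 (adds 42)
total cost = 328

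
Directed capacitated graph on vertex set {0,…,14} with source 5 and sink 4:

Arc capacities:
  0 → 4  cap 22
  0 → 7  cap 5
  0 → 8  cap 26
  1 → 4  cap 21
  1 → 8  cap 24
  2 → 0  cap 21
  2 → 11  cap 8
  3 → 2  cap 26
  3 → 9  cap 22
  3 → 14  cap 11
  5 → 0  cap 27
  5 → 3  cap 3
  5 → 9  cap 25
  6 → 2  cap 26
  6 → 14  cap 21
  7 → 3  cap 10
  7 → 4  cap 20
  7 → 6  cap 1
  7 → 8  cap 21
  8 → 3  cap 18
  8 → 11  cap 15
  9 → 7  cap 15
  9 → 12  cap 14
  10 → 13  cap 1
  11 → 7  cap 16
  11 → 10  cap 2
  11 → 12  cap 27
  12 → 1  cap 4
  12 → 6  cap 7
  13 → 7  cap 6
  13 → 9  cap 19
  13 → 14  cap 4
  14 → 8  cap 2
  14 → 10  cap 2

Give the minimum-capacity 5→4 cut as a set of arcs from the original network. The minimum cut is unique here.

Min-cut arcs: {(0,4), (7,4), (12,1)} (total capacity 46)

augment #1: 5→0→4 push 22
augment #2: 5→0→7→4 push 5
augment #3: 5→9→7→4 push 15
augment #4: 5→9→12→1→4 push 4
max flow = 46; residual-reachable set from 5 gives S-side
cut edges (S→T): {(0,4), (7,4), (12,1)} total cap 46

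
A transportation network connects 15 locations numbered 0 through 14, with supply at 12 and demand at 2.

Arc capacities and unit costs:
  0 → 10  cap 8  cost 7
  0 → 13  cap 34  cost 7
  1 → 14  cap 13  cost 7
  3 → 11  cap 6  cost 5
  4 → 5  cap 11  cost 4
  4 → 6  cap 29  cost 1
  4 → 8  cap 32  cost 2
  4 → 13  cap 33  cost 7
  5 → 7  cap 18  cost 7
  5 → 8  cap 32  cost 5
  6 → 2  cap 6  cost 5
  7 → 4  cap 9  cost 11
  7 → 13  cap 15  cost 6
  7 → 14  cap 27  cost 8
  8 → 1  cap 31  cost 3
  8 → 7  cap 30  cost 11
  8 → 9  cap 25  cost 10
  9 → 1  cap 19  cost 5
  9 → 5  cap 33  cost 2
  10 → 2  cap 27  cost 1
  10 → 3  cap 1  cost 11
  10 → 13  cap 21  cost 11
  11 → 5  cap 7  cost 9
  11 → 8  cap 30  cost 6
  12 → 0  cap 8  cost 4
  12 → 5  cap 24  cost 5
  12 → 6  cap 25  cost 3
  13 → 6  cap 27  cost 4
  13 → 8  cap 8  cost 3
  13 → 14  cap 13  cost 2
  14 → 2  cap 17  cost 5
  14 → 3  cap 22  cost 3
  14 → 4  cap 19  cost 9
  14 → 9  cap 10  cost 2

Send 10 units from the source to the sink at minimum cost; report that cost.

Minimum cost for 10 units: 96

shortest-cost path #1: 12→6→2 push 6 @ unit cost 8 (adds 48)
shortest-cost path #2: 12→0→10→2 push 4 @ unit cost 12 (adds 48)
total cost = 96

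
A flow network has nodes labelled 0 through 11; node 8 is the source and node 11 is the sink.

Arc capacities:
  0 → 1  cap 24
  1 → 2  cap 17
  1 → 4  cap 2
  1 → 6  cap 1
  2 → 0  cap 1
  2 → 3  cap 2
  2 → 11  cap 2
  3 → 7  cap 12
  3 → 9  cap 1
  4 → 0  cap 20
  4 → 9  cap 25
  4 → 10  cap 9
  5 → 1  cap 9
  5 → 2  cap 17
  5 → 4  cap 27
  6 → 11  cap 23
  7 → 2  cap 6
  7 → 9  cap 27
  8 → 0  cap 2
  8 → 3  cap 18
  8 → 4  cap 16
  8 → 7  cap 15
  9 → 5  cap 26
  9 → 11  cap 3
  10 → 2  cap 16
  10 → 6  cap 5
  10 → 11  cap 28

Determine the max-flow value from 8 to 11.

augment #1: 8→3→9→11 bottleneck 1, total now 1
augment #2: 8→4→9→11 bottleneck 2, total now 3
augment #3: 8→4→10→11 bottleneck 9, total now 12
augment #4: 8→7→2→11 bottleneck 2, total now 14
augment #5: 8→0→1→6→11 bottleneck 1, total now 15

Maximum flow value: 15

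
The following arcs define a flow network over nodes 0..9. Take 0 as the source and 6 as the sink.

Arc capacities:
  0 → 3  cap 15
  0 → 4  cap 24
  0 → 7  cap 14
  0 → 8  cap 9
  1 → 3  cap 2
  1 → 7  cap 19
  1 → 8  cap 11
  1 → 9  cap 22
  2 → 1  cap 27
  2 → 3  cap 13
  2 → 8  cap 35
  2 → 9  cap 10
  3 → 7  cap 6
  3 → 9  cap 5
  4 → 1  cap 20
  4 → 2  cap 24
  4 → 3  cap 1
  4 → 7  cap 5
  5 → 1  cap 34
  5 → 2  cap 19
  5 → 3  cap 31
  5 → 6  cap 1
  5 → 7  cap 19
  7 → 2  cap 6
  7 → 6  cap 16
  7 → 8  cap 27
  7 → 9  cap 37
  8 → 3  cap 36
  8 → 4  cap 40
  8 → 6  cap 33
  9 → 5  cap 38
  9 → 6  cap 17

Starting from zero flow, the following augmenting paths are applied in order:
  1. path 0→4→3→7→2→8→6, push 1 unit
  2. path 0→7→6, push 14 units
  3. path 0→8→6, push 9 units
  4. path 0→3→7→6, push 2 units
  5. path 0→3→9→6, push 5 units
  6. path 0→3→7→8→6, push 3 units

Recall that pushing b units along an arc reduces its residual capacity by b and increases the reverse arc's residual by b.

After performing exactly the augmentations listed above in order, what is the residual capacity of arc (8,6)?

Residual capacity of (8,6): 20

after path 1 (0→4→3→7→2→8→6, push 1): res(8,6)=32
after path 2 (0→7→6, push 14): res(8,6)=32
after path 3 (0→8→6, push 9): res(8,6)=23
after path 4 (0→3→7→6, push 2): res(8,6)=23
after path 5 (0→3→9→6, push 5): res(8,6)=23
after path 6 (0→3→7→8→6, push 3): res(8,6)=20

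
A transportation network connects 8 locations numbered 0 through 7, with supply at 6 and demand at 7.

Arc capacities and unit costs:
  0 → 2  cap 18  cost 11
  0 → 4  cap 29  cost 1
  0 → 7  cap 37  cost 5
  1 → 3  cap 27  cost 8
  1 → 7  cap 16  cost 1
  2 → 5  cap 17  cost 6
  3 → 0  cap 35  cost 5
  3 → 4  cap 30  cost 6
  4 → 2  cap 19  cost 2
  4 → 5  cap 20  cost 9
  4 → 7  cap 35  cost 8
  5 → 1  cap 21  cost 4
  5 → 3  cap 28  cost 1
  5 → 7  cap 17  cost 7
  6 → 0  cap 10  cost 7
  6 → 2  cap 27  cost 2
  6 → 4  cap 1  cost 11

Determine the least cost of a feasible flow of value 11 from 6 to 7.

Minimum cost for 11 units: 133

shortest-cost path #1: 6→0→7 push 10 @ unit cost 12 (adds 120)
shortest-cost path #2: 6→2→5→1→7 push 1 @ unit cost 13 (adds 13)
total cost = 133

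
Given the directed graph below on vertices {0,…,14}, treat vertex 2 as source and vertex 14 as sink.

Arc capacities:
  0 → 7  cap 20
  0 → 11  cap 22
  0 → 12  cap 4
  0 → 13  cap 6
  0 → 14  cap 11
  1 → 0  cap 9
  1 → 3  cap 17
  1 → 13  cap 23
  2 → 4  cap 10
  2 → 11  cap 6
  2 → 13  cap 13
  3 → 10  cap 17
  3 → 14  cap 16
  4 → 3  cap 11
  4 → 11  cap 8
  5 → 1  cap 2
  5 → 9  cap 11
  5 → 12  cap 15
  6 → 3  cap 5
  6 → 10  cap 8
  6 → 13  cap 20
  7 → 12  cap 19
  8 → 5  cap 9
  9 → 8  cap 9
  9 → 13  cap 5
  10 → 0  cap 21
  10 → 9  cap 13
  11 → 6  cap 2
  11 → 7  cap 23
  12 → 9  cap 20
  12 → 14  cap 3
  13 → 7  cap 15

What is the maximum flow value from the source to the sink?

Maximum flow value: 17

augment #1: 2→4→3→14 bottleneck 10, total now 10
augment #2: 2→11→6→3→14 bottleneck 2, total now 12
augment #3: 2→11→7→12→14 bottleneck 3, total now 15
augment #4: 2→11→7→12→9→8→5→1→0→14 bottleneck 1, total now 16
augment #5: 2→13→7→12→9→8→5→1→0→14 bottleneck 1, total now 17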